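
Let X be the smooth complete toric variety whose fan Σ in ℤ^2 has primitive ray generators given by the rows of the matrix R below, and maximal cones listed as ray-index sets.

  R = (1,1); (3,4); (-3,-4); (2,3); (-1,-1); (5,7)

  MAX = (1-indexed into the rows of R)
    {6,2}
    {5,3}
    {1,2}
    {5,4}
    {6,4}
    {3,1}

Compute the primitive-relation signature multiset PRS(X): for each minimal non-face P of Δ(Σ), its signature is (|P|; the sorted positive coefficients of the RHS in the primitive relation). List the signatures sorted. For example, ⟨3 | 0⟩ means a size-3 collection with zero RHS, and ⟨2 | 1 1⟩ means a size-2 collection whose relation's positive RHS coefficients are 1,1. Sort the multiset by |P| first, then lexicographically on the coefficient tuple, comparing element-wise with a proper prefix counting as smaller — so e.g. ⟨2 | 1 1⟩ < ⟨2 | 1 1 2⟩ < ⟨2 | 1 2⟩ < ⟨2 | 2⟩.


Σ has 9 primitive collections:

  • {1,5}:  v_{1} + v_{5} = 0  so sig = ⟨2 | 0⟩
  • {2,3}:  v_{2} + v_{3} = 0  so sig = ⟨2 | 0⟩
  • {1,4}:  v_{1} + v_{4} = v_{2}  so sig = ⟨2 | 1⟩
  • {2,4}:  v_{2} + v_{4} = v_{6}  so sig = ⟨2 | 1⟩
  • {2,5}:  v_{2} + v_{5} = v_{4}  so sig = ⟨2 | 1⟩
  • {3,4}:  v_{3} + v_{4} = v_{5}  so sig = ⟨2 | 1⟩
  • {3,6}:  v_{3} + v_{6} = v_{4}  so sig = ⟨2 | 1⟩
  • {1,6}:  v_{1} + v_{6} = 2·v_{2}  so sig = ⟨2 | 2⟩
  • {5,6}:  v_{5} + v_{6} = 2·v_{4}  so sig = ⟨2 | 2⟩

Sorted signature multiset PRS(X):
{ ⟨2 | 0⟩ ×2,  ⟨2 | 1⟩ ×5,  ⟨2 | 2⟩ ×2 }


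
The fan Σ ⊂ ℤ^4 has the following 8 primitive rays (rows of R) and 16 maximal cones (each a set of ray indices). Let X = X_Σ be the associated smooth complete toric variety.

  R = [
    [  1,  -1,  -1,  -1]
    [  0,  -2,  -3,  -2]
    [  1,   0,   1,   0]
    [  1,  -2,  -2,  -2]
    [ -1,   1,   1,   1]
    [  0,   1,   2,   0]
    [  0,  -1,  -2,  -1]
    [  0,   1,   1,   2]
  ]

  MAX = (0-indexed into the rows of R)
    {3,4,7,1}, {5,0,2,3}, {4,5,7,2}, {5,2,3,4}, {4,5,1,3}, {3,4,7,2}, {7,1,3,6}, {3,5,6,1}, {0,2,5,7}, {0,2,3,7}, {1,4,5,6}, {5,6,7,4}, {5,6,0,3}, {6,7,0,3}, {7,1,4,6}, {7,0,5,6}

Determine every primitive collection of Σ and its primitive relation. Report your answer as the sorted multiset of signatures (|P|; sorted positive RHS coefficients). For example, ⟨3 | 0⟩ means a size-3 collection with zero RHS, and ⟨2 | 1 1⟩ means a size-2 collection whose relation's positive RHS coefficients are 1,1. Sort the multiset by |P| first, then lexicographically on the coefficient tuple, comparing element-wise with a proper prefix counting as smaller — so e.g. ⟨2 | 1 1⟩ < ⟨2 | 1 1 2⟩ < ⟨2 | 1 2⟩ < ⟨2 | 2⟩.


Σ has 7 primitive collections:

  {0,4}:  v_{0} + v_{4} = 0 ; sig = ⟨2 | 0⟩
  {1,2}:  v_{1} + v_{2} = v_{3} ; sig = ⟨2 | 1⟩
  {2,6}:  v_{2} + v_{6} = v_{0} ; sig = ⟨2 | 1⟩
  {0,1}:  v_{0} + v_{1} = v_{3} + v_{6} ; sig = ⟨2 | 1 1⟩
  {1,5,7}:  v_{1} + v_{5} + v_{7} = 0 ; sig = ⟨3 | 0⟩
  {3,4,6}:  v_{3} + v_{4} + v_{6} = v_{1} ; sig = ⟨3 | 1⟩
  {3,5,7}:  v_{3} + v_{5} + v_{7} = v_{2} ; sig = ⟨3 | 1⟩

so the primitive-relation signature multiset is
{ ⟨2 | 0⟩,  ⟨2 | 1⟩ ×2,  ⟨2 | 1 1⟩,  ⟨3 | 0⟩,  ⟨3 | 1⟩ ×2 }


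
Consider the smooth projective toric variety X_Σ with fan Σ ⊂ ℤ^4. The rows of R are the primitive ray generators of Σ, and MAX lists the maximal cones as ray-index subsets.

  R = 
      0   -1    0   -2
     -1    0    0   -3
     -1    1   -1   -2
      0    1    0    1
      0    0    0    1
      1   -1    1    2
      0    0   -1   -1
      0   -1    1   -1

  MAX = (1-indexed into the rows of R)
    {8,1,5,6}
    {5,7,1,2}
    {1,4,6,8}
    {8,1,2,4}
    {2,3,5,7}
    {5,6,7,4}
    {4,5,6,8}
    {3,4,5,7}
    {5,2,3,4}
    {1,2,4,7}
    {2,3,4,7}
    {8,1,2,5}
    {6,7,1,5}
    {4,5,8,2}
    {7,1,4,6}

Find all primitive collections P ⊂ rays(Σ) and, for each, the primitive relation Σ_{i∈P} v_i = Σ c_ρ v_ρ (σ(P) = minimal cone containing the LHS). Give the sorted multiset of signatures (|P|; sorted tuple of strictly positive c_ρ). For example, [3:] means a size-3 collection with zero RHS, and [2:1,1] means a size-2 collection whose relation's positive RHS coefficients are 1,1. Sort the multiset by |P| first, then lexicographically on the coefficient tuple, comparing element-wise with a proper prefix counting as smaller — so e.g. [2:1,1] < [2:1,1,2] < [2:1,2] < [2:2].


7 collections generate NE(X_Σ); each relation:

  • {3,6}:  v_{3} + v_{6} = 0  →  sig = [2:]
  • {2,6}:  v_{2} + v_{6} = v_{8}  →  sig = [2:1]
  • {3,8}:  v_{3} + v_{8} = v_{2}  →  sig = [2:1]
  • {7,8}:  v_{7} + v_{8} = v_{1}  →  sig = [2:1]
  • {1,3}:  v_{1} + v_{3} = v_{2} + v_{7}  →  sig = [2:1,1]
  • {1,4,5}:  v_{1} + v_{4} + v_{5} = 0  →  sig = [3:]
  • {2,4,5,7}:  v_{2} + v_{4} + v_{5} + v_{7} = v_{3}  →  sig = [4:1]

Hence PRS(X_Σ) =
    |P|=2: 5 collections, coeffs (), (1), (1), (1), (1,1)
    |P|=3: 1 collection, coeffs ()
    |P|=4: 1 collection, coeffs (1)


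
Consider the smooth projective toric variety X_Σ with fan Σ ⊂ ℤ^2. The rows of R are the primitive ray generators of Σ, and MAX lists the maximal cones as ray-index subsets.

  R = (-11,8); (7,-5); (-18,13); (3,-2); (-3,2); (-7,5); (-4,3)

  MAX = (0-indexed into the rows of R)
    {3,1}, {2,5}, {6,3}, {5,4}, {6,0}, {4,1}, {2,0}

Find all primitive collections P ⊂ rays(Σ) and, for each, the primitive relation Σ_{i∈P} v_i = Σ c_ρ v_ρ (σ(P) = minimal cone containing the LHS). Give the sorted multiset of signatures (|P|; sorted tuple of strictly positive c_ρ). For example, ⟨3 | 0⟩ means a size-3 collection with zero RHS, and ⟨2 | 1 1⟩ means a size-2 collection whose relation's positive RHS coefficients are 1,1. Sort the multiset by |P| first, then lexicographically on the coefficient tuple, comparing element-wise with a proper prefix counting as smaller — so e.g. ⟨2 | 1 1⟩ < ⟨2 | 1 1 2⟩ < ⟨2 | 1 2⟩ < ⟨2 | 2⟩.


Σ has 14 primitive collections:

  P = {1,5}:  v_{1} + v_{5} = 0 — sig = ⟨2 | 0⟩
  P = {3,4}:  v_{3} + v_{4} = 0 — sig = ⟨2 | 0⟩
  P = {0,1}:  v_{0} + v_{1} = v_{6} — sig = ⟨2 | 1⟩
  P = {0,5}:  v_{0} + v_{5} = v_{2} — sig = ⟨2 | 1⟩
  P = {1,2}:  v_{1} + v_{2} = v_{0} — sig = ⟨2 | 1⟩
  P = {1,6}:  v_{1} + v_{6} = v_{3} — sig = ⟨2 | 1⟩
  P = {3,5}:  v_{3} + v_{5} = v_{6} — sig = ⟨2 | 1⟩
  P = {4,6}:  v_{4} + v_{6} = v_{5} — sig = ⟨2 | 1⟩
  P = {5,6}:  v_{5} + v_{6} = v_{0} — sig = ⟨2 | 1⟩
  P = {2,3}:  v_{2} + v_{3} = v_{0} + v_{6} — sig = ⟨2 | 1 1⟩
  P = {0,3}:  v_{0} + v_{3} = 2·v_{6} — sig = ⟨2 | 2⟩
  P = {0,4}:  v_{0} + v_{4} = 2·v_{5} — sig = ⟨2 | 2⟩
  P = {2,6}:  v_{2} + v_{6} = 2·v_{0} — sig = ⟨2 | 2⟩
  P = {2,4}:  v_{2} + v_{4} = 3·v_{5} — sig = ⟨2 | 3⟩

Hence PRS(X_Σ) =
    ⟨2 | 0⟩
    ⟨2 | 0⟩
    ⟨2 | 1⟩
    ⟨2 | 1⟩
    ⟨2 | 1⟩
    ⟨2 | 1⟩
    ⟨2 | 1⟩
    ⟨2 | 1⟩
    ⟨2 | 1⟩
    ⟨2 | 1 1⟩
    ⟨2 | 2⟩
    ⟨2 | 2⟩
    ⟨2 | 2⟩
    ⟨2 | 3⟩


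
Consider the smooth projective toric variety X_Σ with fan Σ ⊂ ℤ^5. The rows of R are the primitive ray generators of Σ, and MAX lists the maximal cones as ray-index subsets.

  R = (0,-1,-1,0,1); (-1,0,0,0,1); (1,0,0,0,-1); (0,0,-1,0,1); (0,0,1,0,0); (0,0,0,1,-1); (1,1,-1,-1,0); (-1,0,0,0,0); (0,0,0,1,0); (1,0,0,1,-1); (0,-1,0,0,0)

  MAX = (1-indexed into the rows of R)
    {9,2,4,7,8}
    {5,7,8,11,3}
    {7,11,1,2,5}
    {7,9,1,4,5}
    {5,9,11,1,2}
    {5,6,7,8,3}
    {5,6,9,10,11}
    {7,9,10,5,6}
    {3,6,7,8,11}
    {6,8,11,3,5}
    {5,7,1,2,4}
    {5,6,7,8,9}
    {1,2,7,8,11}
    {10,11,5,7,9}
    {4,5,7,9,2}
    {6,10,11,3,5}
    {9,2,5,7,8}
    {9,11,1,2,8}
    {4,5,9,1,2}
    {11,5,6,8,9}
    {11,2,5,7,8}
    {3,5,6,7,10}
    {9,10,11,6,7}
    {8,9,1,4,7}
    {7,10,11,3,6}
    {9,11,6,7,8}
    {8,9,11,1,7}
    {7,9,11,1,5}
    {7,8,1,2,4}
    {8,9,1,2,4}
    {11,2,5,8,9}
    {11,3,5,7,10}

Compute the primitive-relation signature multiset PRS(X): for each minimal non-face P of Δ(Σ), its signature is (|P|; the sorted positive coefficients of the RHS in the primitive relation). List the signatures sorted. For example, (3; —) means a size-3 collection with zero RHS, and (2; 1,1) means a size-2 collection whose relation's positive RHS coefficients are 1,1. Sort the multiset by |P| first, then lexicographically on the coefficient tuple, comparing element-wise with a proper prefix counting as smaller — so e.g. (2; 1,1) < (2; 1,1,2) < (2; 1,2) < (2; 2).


|primitive collections| = 18. Relations:

  {2,3}:  v_{2} + v_{3} = 0 ; sig = (2; —)
  {2,10}:  v_{2} + v_{10} = v_{9} ; sig = (2; 1)
  {3,9}:  v_{3} + v_{9} = v_{10} ; sig = (2; 1)
  {4,11}:  v_{4} + v_{11} = v_{1} ; sig = (2; 1)
  {8,10}:  v_{8} + v_{10} = v_{6} ; sig = (2; 1)
  {2,6}:  v_{2} + v_{6} = v_{8} + v_{9} ; sig = (2; 1,1)
  {3,4}:  v_{3} + v_{4} = v_{7} + v_{9} + v_{11} ; sig = (2; 1,1,1)
  {4,6}:  v_{4} + v_{6} = v_{7} + v_{8} + 2·v_{9} + v_{11} ; sig = (2; 1,1,1,2)
  {1,3}:  v_{1} + v_{3} = v_{7} + v_{9} + 2·v_{11} ; sig = (2; 1,1,2)
  {4,10}:  v_{4} + v_{10} = v_{7} + 2·v_{9} + v_{11} ; sig = (2; 1,1,2)
  {1,6}:  v_{1} + v_{6} = v_{7} + v_{8} + 2·v_{9} + 2·v_{11} ; sig = (2; 1,1,2,2)
  {1,10}:  v_{1} + v_{10} = v_{7} + 2·v_{9} + 2·v_{11} ; sig = (2; 1,2,2)
  {4,5,8}:  v_{4} + v_{5} + v_{8} = v_{2} ; sig = (3; 1)
  {1,5,8}:  v_{1} + v_{5} + v_{8} = v_{2} + v_{11} ; sig = (3; 1,1)
  {2,7,9,11}:  v_{2} + v_{7} + v_{9} + v_{11} = v_{4} ; sig = (4; 1)
  {5,6,7,11}:  v_{5} + v_{6} + v_{7} + v_{11} = v_{3} ; sig = (4; 1)
  {1,2,7,9}:  v_{1} + v_{2} + v_{7} + v_{9} = 2·v_{4} ; sig = (4; 2)
  {5,7,8,9,11}:  v_{5} + v_{7} + v_{8} + v_{9} + v_{11} = 0 ; sig = (5; —)

Hence PRS(X_Σ) =
[(2; —), (2; 1), (2; 1), (2; 1), (2; 1), (2; 1,1), (2; 1,1,1), (2; 1,1,1,2), (2; 1,1,2), (2; 1,1,2), (2; 1,1,2,2), (2; 1,2,2), (3; 1), (3; 1,1), (4; 1), (4; 1), (4; 2), (5; —)]


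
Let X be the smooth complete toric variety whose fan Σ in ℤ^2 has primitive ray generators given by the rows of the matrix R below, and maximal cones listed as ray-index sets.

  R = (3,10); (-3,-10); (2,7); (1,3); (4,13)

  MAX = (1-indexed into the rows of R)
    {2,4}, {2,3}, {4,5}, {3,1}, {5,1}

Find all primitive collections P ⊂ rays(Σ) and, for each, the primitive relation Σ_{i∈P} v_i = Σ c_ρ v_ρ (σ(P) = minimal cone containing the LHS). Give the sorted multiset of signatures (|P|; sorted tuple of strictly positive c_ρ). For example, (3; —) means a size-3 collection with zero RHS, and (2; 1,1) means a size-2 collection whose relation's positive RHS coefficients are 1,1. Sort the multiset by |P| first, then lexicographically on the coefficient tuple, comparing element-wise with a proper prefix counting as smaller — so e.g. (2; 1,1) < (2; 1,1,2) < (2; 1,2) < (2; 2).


Δ(Σ) — 5 vertices, 5 min non-faces:

  {1,2}:  v_{1} + v_{2} = 0  ⟹  sig = (2; —)
  {1,4}:  v_{1} + v_{4} = v_{5}  ⟹  sig = (2; 1)
  {2,5}:  v_{2} + v_{5} = v_{4}  ⟹  sig = (2; 1)
  {3,4}:  v_{3} + v_{4} = v_{1}  ⟹  sig = (2; 1)
  {3,5}:  v_{3} + v_{5} = 2·v_{1}  ⟹  sig = (2; 2)

Signatures (|P|; sorted positive RHS coefficients), sorted:
[(2; —), (2; 1), (2; 1), (2; 1), (2; 2)]


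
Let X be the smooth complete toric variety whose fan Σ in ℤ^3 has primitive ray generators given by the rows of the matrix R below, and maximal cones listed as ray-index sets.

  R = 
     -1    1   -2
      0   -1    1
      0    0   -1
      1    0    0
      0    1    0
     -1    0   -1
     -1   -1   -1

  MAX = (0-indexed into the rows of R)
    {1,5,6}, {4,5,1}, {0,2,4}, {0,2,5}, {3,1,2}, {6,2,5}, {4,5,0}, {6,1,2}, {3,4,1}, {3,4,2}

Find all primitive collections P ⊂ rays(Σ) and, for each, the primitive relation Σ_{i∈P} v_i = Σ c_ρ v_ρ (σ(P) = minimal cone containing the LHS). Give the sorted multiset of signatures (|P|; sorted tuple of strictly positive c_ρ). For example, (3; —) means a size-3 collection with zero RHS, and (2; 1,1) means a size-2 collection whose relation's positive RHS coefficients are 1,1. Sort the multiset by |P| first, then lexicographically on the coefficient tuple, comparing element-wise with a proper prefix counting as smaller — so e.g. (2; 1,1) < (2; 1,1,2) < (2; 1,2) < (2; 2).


Σ has 9 primitive collections:

  P={0,1}:  v_{0} + v_{1} = v_{5}  ⇒ sig = (2; 1)
  P={3,5}:  v_{3} + v_{5} = v_{2}  ⇒ sig = (2; 1)
  P={4,6}:  v_{4} + v_{6} = v_{5}  ⇒ sig = (2; 1)
  P={0,3}:  v_{0} + v_{3} = 2·v_{2} + v_{4}  ⇒ sig = (2; 1,2)
  P={0,6}:  v_{0} + v_{6} = v_{2} + 2·v_{5}  ⇒ sig = (2; 1,2)
  P={3,6}:  v_{3} + v_{6} = v_{1} + 2·v_{2}  ⇒ sig = (2; 1,2)
  P={1,2,4}:  v_{1} + v_{2} + v_{4} = 0  ⇒ sig = (3; —)
  P={1,2,5}:  v_{1} + v_{2} + v_{5} = v_{6}  ⇒ sig = (3; 1)
  P={2,4,5}:  v_{2} + v_{4} + v_{5} = v_{0}  ⇒ sig = (3; 1)

Hence PRS(X_Σ) =
{ (2; 1) ×3,  (2; 1,2) ×3,  (3; —),  (3; 1) ×2 }


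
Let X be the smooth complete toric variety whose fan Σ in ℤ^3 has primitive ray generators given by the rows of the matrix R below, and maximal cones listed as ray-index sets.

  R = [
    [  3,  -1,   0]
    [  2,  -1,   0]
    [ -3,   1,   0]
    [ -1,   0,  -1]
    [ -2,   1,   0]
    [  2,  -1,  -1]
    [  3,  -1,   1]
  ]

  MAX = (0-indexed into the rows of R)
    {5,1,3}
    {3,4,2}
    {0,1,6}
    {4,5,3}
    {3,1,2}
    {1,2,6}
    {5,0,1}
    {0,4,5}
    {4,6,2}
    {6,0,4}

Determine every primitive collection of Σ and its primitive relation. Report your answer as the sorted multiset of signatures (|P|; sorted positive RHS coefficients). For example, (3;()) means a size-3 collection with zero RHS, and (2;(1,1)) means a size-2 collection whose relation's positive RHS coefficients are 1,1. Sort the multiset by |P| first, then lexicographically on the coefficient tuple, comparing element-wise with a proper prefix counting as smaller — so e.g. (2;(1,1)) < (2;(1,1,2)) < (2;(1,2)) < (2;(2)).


6 collections generate NE(X_Σ); each relation:

  • {0,2}:  v_{0} + v_{2} = 0 ; sig = (2;())
  • {1,4}:  v_{1} + v_{4} = 0 ; sig = (2;())
  • {0,3}:  v_{0} + v_{3} = v_{5} ; sig = (2;(1))
  • {2,5}:  v_{2} + v_{5} = v_{3} ; sig = (2;(1))
  • {3,6}:  v_{3} + v_{6} = v_{1} ; sig = (2;(1))
  • {5,6}:  v_{5} + v_{6} = v_{0} + v_{1} ; sig = (2;(1,1))

Signatures (|P|; sorted positive RHS coefficients), sorted:
[(2;()), (2;()), (2;(1)), (2;(1)), (2;(1)), (2;(1,1))]


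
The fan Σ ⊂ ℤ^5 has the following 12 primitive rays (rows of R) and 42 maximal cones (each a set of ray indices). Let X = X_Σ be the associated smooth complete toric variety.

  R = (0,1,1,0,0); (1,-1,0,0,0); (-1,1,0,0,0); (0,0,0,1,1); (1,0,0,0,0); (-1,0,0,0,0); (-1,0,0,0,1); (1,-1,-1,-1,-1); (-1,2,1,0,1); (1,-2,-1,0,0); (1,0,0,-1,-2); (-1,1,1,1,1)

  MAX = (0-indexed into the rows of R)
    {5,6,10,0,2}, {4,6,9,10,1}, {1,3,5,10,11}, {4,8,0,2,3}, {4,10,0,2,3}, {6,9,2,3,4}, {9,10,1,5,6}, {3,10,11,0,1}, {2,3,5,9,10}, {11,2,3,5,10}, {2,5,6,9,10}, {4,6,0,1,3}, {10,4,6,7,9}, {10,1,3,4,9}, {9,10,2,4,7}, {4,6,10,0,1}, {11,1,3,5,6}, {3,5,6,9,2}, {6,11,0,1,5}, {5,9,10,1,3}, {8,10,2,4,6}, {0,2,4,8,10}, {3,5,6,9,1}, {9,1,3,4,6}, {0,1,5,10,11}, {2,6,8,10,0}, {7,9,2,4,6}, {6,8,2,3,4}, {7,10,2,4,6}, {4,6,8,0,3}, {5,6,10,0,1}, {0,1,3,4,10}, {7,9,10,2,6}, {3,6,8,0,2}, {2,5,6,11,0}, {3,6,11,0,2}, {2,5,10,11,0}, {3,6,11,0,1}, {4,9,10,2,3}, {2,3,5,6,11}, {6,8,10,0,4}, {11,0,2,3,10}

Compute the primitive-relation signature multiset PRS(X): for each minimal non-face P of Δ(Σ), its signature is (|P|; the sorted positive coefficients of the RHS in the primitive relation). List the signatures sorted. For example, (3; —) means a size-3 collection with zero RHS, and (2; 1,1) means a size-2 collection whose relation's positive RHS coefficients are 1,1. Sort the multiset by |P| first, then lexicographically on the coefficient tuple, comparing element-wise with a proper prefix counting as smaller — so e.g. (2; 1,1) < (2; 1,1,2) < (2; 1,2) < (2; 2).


21 minimal non-faces of Δ(Σ) (on 12 rays):

  {1,2}:  v_{1} + v_{2} = 0  ⇒ sig = (2; —)
  {4,5}:  v_{4} + v_{5} = 0  ⇒ sig = (2; —)
  {7,11}:  v_{7} + v_{11} = 0  ⇒ sig = (2; —)
  {0,9}:  v_{0} + v_{9} = v_{1}  ⇒ sig = (2; 1)
  {4,11}:  v_{4} + v_{11} = v_{0} + v_{3}  ⇒ sig = (2; 1,1)
  {8,9}:  v_{8} + v_{9} = v_{4} + v_{6}  ⇒ sig = (2; 1,1)
  {0,7}:  v_{0} + v_{7} = v_{4} + v_{6} + v_{10}  ⇒ sig = (2; 1,1,1)
  {1,8}:  v_{1} + v_{8} = v_{0} + v_{4} + v_{6}  ⇒ sig = (2; 1,1,1)
  {3,7}:  v_{3} + v_{7} = v_{2} + v_{4} + v_{9}  ⇒ sig = (2; 1,1,1)
  {5,8}:  v_{5} + v_{8} = v_{0} + v_{2} + v_{6}  ⇒ sig = (2; 1,1,1)
  {9,11}:  v_{9} + v_{11} = v_{1} + v_{3} + v_{5}  ⇒ sig = (2; 1,1,1)
  {1,7}:  v_{1} + v_{7} = v_{4} + v_{6} + v_{9} + v_{10}  ⇒ sig = (2; 1,1,1,1)
  {5,7}:  v_{5} + v_{7} = v_{2} + v_{6} + v_{9} + v_{10}  ⇒ sig = (2; 1,1,1,1)
  {8,11}:  v_{8} + v_{11} = 2·v_{0} + v_{2} + v_{3} + v_{6}  ⇒ sig = (2; 1,1,1,2)
  {7,8}:  v_{7} + v_{8} = v_{2} + 2·v_{4} + 2·v_{6} + v_{10}  ⇒ sig = (2; 1,1,2,2)
  {3,6,10}:  v_{3} + v_{6} + v_{10} = 0  ⇒ sig = (3; —)
  {0,3,5}:  v_{0} + v_{3} + v_{5} = v_{11}  ⇒ sig = (3; 1)
  {6,10,11}:  v_{6} + v_{10} + v_{11} = v_{0} + v_{5}  ⇒ sig = (3; 1,1)
  {3,8,10}:  v_{3} + v_{8} + v_{10} = v_{0} + v_{2} + v_{4}  ⇒ sig = (3; 1,1,1)
  {0,2,4,6}:  v_{0} + v_{2} + v_{4} + v_{6} = v_{8}  ⇒ sig = (4; 1)
  {2,4,6,9,10}:  v_{2} + v_{4} + v_{6} + v_{9} + v_{10} = v_{7}  ⇒ sig = (5; 1)

Hence PRS(X_Σ) =
    (2; —)
    (2; —)
    (2; —)
    (2; 1)
    (2; 1,1)
    (2; 1,1)
    (2; 1,1,1)
    (2; 1,1,1)
    (2; 1,1,1)
    (2; 1,1,1)
    (2; 1,1,1)
    (2; 1,1,1,1)
    (2; 1,1,1,1)
    (2; 1,1,1,2)
    (2; 1,1,2,2)
    (3; —)
    (3; 1)
    (3; 1,1)
    (3; 1,1,1)
    (4; 1)
    (5; 1)


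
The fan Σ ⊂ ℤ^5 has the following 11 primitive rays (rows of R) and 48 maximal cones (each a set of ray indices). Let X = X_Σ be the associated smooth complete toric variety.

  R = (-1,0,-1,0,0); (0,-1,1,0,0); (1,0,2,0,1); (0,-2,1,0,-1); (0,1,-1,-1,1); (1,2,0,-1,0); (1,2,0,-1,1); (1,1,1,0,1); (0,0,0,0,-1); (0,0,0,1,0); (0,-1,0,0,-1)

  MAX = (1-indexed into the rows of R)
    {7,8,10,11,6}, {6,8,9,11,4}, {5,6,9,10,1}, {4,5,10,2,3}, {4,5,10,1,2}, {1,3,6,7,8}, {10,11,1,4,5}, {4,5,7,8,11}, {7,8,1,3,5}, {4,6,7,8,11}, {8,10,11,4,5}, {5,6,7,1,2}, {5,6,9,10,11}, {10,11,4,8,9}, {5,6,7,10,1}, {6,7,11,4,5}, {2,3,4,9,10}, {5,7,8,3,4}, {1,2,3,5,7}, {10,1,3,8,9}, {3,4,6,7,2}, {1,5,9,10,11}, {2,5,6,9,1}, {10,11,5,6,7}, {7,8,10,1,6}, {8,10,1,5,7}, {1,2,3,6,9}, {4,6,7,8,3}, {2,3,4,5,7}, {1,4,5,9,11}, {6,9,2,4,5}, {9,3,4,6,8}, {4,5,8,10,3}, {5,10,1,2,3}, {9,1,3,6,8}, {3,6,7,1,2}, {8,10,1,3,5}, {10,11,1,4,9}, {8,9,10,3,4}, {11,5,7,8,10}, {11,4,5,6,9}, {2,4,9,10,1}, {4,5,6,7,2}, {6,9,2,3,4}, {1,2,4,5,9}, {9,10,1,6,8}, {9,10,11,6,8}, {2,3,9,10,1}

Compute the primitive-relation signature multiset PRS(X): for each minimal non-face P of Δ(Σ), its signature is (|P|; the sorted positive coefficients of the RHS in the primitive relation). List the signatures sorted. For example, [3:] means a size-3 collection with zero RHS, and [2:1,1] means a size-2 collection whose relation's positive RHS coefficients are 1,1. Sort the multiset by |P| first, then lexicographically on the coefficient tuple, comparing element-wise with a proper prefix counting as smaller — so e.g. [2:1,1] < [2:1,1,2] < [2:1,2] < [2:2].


Δ(Σ) — 11 vertices, 23 min non-faces:

  • {2,8}:  v_{2} + v_{8} = v_{3} — sig = [2:1]
  • {2,11}:  v_{2} + v_{11} = v_{4} — sig = [2:1]
  • {7,9}:  v_{7} + v_{9} = v_{6} — sig = [2:1]
  • {3,11}:  v_{3} + v_{11} = v_{4} + v_{8} — sig = [2:1,1]
  • {1,8,11}:  v_{1} + v_{8} + v_{11} = 0 — sig = [3:]
  • {1,4,8}:  v_{1} + v_{4} + v_{8} = v_{2} — sig = [3:1]
  • {2,7,10}:  v_{2} + v_{7} + v_{10} = v_{8} — sig = [3:1]
  • {5,8,9}:  v_{5} + v_{8} + v_{9} = v_{7} — sig = [3:1]
  • {1,7,11}:  v_{1} + v_{7} + v_{11} = v_{5} + v_{9} — sig = [3:1,1]
  • {2,6,10}:  v_{2} + v_{6} + v_{10} = v_{8} + v_{9} — sig = [3:1,1]
  • {3,5,9}:  v_{3} + v_{5} + v_{9} = v_{2} + v_{7} — sig = [3:1,1]
  • {4,7,10}:  v_{4} + v_{7} + v_{10} = v_{8} + v_{11} — sig = [3:1,1]
  • {1,4,7}:  v_{1} + v_{4} + v_{7} = v_{2} + v_{5} + v_{9} — sig = [3:1,1,1]
  • {4,6,10}:  v_{4} + v_{6} + v_{10} = v_{8} + v_{9} + v_{11} — sig = [3:1,1,1]
  • {1,4,6}:  v_{1} + v_{4} + v_{6} = v_{2} + v_{5} + 2·v_{9} — sig = [3:1,1,2]
  • {1,6,11}:  v_{1} + v_{6} + v_{11} = v_{5} + 2·v_{9} — sig = [3:1,2]
  • {3,5,6}:  v_{3} + v_{5} + v_{6} = v_{2} + 2·v_{7} — sig = [3:1,2]
  • {3,6,10}:  v_{3} + v_{6} + v_{10} = 2·v_{8} + v_{9} — sig = [3:1,2]
  • {1,3,4}:  v_{1} + v_{3} + v_{4} = 2·v_{2} — sig = [3:2]
  • {3,7,10}:  v_{3} + v_{7} + v_{10} = 2·v_{8} — sig = [3:2]
  • {5,6,8}:  v_{5} + v_{6} + v_{8} = 2·v_{7} — sig = [3:2]
  • {2,5,9,10}:  v_{2} + v_{5} + v_{9} + v_{10} = 0 — sig = [4:]
  • {4,5,9,10}:  v_{4} + v_{5} + v_{9} + v_{10} = v_{11} — sig = [4:1]

Hence PRS(X_Σ) =
    [2:1]
    [2:1]
    [2:1]
    [2:1,1]
    [3:]
    [3:1]
    [3:1]
    [3:1]
    [3:1,1]
    [3:1,1]
    [3:1,1]
    [3:1,1]
    [3:1,1,1]
    [3:1,1,1]
    [3:1,1,2]
    [3:1,2]
    [3:1,2]
    [3:1,2]
    [3:2]
    [3:2]
    [3:2]
    [4:]
    [4:1]


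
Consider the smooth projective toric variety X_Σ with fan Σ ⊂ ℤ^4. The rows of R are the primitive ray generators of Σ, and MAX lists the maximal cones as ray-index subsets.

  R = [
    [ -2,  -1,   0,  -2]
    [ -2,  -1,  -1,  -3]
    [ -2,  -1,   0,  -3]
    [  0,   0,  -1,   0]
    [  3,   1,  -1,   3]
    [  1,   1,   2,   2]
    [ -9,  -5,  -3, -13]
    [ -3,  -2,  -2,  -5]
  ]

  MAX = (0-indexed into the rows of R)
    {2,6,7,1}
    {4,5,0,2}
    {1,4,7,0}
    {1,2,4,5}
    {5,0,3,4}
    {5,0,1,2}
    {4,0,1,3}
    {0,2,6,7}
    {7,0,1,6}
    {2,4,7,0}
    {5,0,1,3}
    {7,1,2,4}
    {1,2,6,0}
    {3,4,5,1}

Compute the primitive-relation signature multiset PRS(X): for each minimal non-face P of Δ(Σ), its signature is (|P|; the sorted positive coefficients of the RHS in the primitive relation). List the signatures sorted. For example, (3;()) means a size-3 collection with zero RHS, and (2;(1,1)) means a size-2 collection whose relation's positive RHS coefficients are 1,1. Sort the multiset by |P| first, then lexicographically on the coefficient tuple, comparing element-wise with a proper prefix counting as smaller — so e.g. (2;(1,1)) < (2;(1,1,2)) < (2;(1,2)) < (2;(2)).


|primitive collections| = 9. Relations:

  P = {2,3}:  v_{2} + v_{3} = v_{1}  ⇒ sig = (2;(1))
  P = {5,7}:  v_{5} + v_{7} = v_{2}  ⇒ sig = (2;(1))
  P = {3,6}:  v_{3} + v_{6} = v_{0} + 2·v_{1} + v_{7}  ⇒ sig = (2;(1,1,2))
  P = {3,7}:  v_{3} + v_{7} = v_{0} + 2·v_{1} + v_{4}  ⇒ sig = (2;(1,1,2))
  P = {5,6}:  v_{5} + v_{6} = v_{0} + v_{1} + 2·v_{2}  ⇒ sig = (2;(1,1,2))
  P = {4,6}:  v_{4} + v_{6} = 2·v_{7}  ⇒ sig = (2;(2))
  P = {0,1,4,5}:  v_{0} + v_{1} + v_{4} + v_{5} = 0  ⇒ sig = (4;())
  P = {0,1,2,4}:  v_{0} + v_{1} + v_{2} + v_{4} = v_{7}  ⇒ sig = (4;(1))
  P = {0,1,2,7}:  v_{0} + v_{1} + v_{2} + v_{7} = v_{6}  ⇒ sig = (4;(1))

Hence PRS(X_Σ) =
    |P|=2: 6 collections, coeffs (1), (1), (1,1,2), (1,1,2), (1,1,2), (2)
    |P|=4: 3 collections, coeffs (), (1), (1)


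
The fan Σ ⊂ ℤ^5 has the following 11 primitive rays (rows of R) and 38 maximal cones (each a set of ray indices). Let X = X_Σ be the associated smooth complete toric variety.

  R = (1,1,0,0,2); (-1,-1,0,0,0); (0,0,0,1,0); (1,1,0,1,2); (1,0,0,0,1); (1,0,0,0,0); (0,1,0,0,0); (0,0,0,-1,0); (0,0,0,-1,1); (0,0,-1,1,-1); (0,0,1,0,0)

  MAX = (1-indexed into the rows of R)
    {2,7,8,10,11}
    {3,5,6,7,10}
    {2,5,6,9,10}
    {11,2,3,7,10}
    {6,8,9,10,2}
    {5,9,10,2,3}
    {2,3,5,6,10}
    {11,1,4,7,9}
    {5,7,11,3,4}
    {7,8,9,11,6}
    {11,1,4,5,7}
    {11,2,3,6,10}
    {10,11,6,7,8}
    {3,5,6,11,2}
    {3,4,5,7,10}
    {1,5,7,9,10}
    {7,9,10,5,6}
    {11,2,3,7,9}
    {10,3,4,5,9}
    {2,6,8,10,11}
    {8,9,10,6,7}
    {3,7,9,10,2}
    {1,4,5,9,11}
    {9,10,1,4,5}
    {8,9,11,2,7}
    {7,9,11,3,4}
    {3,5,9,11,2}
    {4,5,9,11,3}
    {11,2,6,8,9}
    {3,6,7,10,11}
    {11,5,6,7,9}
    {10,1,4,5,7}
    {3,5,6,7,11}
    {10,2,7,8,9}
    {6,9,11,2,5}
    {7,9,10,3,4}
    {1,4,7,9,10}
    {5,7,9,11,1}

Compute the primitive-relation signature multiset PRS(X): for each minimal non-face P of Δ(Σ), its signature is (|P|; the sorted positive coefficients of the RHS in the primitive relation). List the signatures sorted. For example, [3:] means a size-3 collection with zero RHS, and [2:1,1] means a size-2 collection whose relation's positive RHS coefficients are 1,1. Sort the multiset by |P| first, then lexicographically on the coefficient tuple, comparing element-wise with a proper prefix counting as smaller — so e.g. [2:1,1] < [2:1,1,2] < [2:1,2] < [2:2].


Minimal non-faces — 18 found among 11 rays, 38 max cones:

  {3,8}:  v_{3} + v_{8} = 0 ; sig = [2:]
  {1,3}:  v_{1} + v_{3} = v_{4} ; sig = [2:1]
  {4,8}:  v_{4} + v_{8} = v_{1} ; sig = [2:1]
  {5,8}:  v_{5} + v_{8} = v_{6} + v_{9} ; sig = [2:1,1]
  {1,8}:  v_{1} + v_{8} = v_{5} + v_{7} + v_{9} ; sig = [2:1,1,1]
  {4,6}:  v_{4} + v_{6} = v_{3} + 2·v_{5} + v_{7} ; sig = [2:1,1,2]
  {1,6}:  v_{1} + v_{6} = 2·v_{5} + v_{7} ; sig = [2:1,2]
  {1,2}:  v_{1} + v_{2} = 2·v_{3} + 2·v_{9} ; sig = [2:2,2]
  {2,4}:  v_{2} + v_{4} = 3·v_{3} + 2·v_{9} ; sig = [2:2,3]
  {2,6,7}:  v_{2} + v_{6} + v_{7} = 0 ; sig = [3:]
  {9,10,11}:  v_{9} + v_{10} + v_{11} = 0 ; sig = [3:]
  {3,6,9}:  v_{3} + v_{6} + v_{9} = v_{5} ; sig = [3:1]
  {2,5,7}:  v_{2} + v_{5} + v_{7} = v_{3} + v_{9} ; sig = [3:1,1]
  {5,10,11}:  v_{5} + v_{10} + v_{11} = v_{3} + v_{6} ; sig = [3:1,1]
  {1,10,11}:  v_{1} + v_{10} + v_{11} = v_{3} + v_{5} + v_{7} ; sig = [3:1,1,1]
  {4,10,11}:  v_{4} + v_{10} + v_{11} = 2·v_{3} + v_{5} + v_{7} ; sig = [3:1,1,2]
  {3,5,7,9}:  v_{3} + v_{5} + v_{7} + v_{9} = v_{1} ; sig = [4:1]
  {4,5,7,9}:  v_{4} + v_{5} + v_{7} + v_{9} = 2·v_{1} ; sig = [4:2]

so the primitive-relation signature multiset is
[[2:], [2:1], [2:1], [2:1,1], [2:1,1,1], [2:1,1,2], [2:1,2], [2:2,2], [2:2,3], [3:], [3:], [3:1], [3:1,1], [3:1,1], [3:1,1,1], [3:1,1,2], [4:1], [4:2]]


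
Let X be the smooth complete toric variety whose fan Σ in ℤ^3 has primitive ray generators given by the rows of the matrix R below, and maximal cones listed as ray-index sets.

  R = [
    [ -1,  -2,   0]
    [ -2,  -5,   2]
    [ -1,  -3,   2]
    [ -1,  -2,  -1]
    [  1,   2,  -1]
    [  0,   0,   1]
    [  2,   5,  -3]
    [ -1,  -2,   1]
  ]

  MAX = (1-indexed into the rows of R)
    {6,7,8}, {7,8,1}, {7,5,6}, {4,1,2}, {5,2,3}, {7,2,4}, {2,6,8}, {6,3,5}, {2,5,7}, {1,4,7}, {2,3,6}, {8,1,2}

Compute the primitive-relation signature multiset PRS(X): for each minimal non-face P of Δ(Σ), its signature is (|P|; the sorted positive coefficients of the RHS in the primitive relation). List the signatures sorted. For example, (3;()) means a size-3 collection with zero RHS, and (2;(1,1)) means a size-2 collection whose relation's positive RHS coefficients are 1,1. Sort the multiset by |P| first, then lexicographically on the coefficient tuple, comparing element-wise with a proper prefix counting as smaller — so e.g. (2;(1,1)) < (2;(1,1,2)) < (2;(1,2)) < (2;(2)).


Minimal non-faces — 14 found among 8 rays, 12 max cones:

  • {5,8}:  v_{5} + v_{8} = 0  so sig = (2;())
  • {1,3}:  v_{1} + v_{3} = v_{2}  so sig = (2;(1))
  • {1,6}:  v_{1} + v_{6} = v_{8}  so sig = (2;(1))
  • {3,7}:  v_{3} + v_{7} = v_{5}  so sig = (2;(1))
  • {4,6}:  v_{4} + v_{6} = v_{1}  so sig = (2;(1))
  • {1,5}:  v_{1} + v_{5} = v_{2} + v_{7}  so sig = (2;(1,1))
  • {3,8}:  v_{3} + v_{8} = v_{2} + v_{6}  so sig = (2;(1,1))
  • {3,4}:  v_{3} + v_{4} = 2·v_{2} + v_{7}  so sig = (2;(1,2))
  • {4,8}:  v_{4} + v_{8} = 2·v_{1}  so sig = (2;(2))
  • {4,5}:  v_{4} + v_{5} = 2·v_{2} + 2·v_{7}  so sig = (2;(2,2))
  • {2,6,7}:  v_{2} + v_{6} + v_{7} = 0  so sig = (3;())
  • {1,2,7}:  v_{1} + v_{2} + v_{7} = v_{4}  so sig = (3;(1))
  • {2,5,6}:  v_{2} + v_{5} + v_{6} = v_{3}  so sig = (3;(1))
  • {2,7,8}:  v_{2} + v_{7} + v_{8} = v_{1}  so sig = (3;(1))

Sorted signature multiset PRS(X):
    (2;())
    (2;(1))
    (2;(1))
    (2;(1))
    (2;(1))
    (2;(1,1))
    (2;(1,1))
    (2;(1,2))
    (2;(2))
    (2;(2,2))
    (3;())
    (3;(1))
    (3;(1))
    (3;(1))


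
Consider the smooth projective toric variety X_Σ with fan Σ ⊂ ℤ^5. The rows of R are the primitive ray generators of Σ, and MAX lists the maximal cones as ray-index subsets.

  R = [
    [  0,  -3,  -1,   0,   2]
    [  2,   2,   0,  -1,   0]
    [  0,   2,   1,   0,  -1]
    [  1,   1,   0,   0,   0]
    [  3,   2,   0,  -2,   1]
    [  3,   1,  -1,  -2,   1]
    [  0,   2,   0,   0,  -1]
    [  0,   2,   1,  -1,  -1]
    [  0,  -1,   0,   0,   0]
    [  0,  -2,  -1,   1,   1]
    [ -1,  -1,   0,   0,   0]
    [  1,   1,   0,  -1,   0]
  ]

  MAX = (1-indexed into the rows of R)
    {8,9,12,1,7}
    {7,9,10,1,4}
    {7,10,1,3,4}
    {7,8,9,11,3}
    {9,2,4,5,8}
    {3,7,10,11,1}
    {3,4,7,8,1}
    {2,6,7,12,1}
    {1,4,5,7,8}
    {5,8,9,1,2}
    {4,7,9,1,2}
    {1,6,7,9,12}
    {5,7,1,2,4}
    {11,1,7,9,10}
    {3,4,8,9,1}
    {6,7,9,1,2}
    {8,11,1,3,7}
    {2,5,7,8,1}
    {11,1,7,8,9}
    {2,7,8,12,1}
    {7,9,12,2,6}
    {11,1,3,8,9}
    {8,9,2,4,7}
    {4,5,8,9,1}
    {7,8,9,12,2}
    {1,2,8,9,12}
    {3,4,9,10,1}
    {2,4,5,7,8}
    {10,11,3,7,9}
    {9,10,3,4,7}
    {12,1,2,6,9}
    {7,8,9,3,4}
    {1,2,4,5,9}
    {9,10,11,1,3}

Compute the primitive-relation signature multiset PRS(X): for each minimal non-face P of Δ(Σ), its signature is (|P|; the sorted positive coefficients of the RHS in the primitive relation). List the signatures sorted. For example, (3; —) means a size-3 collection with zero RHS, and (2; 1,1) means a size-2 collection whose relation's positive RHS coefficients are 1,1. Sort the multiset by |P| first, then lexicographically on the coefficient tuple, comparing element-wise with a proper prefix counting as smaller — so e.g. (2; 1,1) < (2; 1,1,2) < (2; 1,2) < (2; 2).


Σ has 25 primitive collections:

  • {4,11}:  v_{4} + v_{11} = 0 ; sig = (2; —)
  • {8,10}:  v_{8} + v_{10} = 0 ; sig = (2; —)
  • {2,11}:  v_{2} + v_{11} = v_{12} ; sig = (2; 1)
  • {4,12}:  v_{4} + v_{12} = v_{2} ; sig = (2; 1)
  • {3,6}:  v_{3} + v_{6} = v_{2} + v_{12} ; sig = (2; 1,1)
  • {3,12}:  v_{3} + v_{12} = v_{4} + v_{8} ; sig = (2; 1,1)
  • {5,10}:  v_{5} + v_{10} = v_{1} + v_{2} + v_{4} ; sig = (2; 1,1,1)
  • {5,11}:  v_{5} + v_{11} = v_{1} + v_{2} + v_{8} ; sig = (2; 1,1,1)
  • {10,12}:  v_{10} + v_{12} = v_{1} + v_{4} + v_{7} + v_{9} ; sig = (2; 1,1,1,1)
  • {11,12}:  v_{11} + v_{12} = v_{1} + v_{7} + v_{8} + v_{9} ; sig = (2; 1,1,1,1)
  • {2,10}:  v_{2} + v_{10} = v_{1} + 2·v_{4} + v_{7} + v_{9} ; sig = (2; 1,1,1,2)
  • {4,6}:  v_{4} + v_{6} = v_{1} + 2·v_{2} + v_{7} + v_{9} ; sig = (2; 1,1,1,2)
  • {6,11}:  v_{6} + v_{11} = v_{1} + v_{7} + v_{9} + 2·v_{12} ; sig = (2; 1,1,1,2)
  • {5,12}:  v_{5} + v_{12} = v_{1} + 2·v_{2} + v_{8} ; sig = (2; 1,1,2)
  • {6,10}:  v_{6} + v_{10} = 2·v_{1} + v_{2} + v_{4} + 2·v_{7} + 2·v_{9} ; sig = (2; 1,1,2,2,2)
  • {2,3}:  v_{2} + v_{3} = 2·v_{4} + v_{8} ; sig = (2; 1,2)
  • {5,6}:  v_{5} + v_{6} = v_{1} + 2·v_{2} + 2·v_{12} ; sig = (2; 1,2,2)
  • {3,5}:  v_{3} + v_{5} = v_{1} + 3·v_{4} + 2·v_{8} ; sig = (2; 1,2,3)
  • {6,8}:  v_{6} + v_{8} = 3·v_{12} ; sig = (2; 3)
  • {5,7,9}:  v_{5} + v_{7} + v_{9} = v_{2} + v_{12} ; sig = (3; 1,1)
  • {1,3,7,9}:  v_{1} + v_{3} + v_{7} + v_{9} = 0 ; sig = (4; —)
  • {1,2,4,8}:  v_{1} + v_{2} + v_{4} + v_{8} = v_{5} ; sig = (4; 1)
  • {1,2,7,9,12}:  v_{1} + v_{2} + v_{7} + v_{9} + v_{12} = v_{6} ; sig = (5; 1)
  • {1,4,7,8,9}:  v_{1} + v_{4} + v_{7} + v_{8} + v_{9} = v_{12} ; sig = (5; 1)
  • {1,2,7,8,9}:  v_{1} + v_{2} + v_{7} + v_{8} + v_{9} = 2·v_{12} ; sig = (5; 2)

Signatures (|P|; sorted positive RHS coefficients), sorted:
    (2; —)
    (2; —)
    (2; 1)
    (2; 1)
    (2; 1,1)
    (2; 1,1)
    (2; 1,1,1)
    (2; 1,1,1)
    (2; 1,1,1,1)
    (2; 1,1,1,1)
    (2; 1,1,1,2)
    (2; 1,1,1,2)
    (2; 1,1,1,2)
    (2; 1,1,2)
    (2; 1,1,2,2,2)
    (2; 1,2)
    (2; 1,2,2)
    (2; 1,2,3)
    (2; 3)
    (3; 1,1)
    (4; —)
    (4; 1)
    (5; 1)
    (5; 1)
    (5; 2)


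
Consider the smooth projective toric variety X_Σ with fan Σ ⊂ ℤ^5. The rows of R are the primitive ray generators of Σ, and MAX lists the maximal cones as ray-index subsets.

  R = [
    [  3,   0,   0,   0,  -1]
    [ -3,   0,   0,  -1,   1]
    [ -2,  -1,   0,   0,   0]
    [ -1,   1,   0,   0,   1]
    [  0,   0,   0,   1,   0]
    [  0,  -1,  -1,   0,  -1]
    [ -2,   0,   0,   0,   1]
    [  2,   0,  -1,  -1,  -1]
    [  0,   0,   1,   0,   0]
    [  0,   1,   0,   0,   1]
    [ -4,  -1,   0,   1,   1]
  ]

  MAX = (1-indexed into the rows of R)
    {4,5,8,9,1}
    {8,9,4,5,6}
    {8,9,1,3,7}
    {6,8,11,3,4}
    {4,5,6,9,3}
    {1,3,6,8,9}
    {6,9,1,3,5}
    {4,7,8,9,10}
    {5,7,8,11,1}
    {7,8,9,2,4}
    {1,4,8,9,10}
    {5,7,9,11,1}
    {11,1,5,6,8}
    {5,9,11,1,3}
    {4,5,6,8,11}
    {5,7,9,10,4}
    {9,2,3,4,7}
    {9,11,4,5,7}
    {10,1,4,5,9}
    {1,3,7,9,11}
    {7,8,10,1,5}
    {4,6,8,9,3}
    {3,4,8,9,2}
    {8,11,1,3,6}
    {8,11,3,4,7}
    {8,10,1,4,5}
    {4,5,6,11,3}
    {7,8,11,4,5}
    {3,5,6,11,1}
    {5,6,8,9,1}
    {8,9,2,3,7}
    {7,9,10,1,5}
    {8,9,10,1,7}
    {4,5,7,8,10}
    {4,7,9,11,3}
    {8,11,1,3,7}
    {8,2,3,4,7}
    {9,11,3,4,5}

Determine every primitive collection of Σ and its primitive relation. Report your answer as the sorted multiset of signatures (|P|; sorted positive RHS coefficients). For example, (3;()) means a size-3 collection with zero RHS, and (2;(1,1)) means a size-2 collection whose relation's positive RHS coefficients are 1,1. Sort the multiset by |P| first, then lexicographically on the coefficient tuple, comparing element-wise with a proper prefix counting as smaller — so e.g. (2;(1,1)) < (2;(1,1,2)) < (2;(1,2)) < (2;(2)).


The 20 primitive collections of Σ (r=11, n=5):

  P={3,10}:  v_{3} + v_{10} = v_{7}  ⇒ sig = (2;(1))
  P={2,5}:  v_{2} + v_{5} = v_{3} + v_{4}  ⇒ sig = (2;(1,1))
  P={6,7}:  v_{6} + v_{7} = v_{8} + v_{11}  ⇒ sig = (2;(1,1))
  P={1,2}:  v_{1} + v_{2} = v_{7} + v_{8} + v_{9}  ⇒ sig = (2;(1,1,1))
  P={6,10}:  v_{6} + v_{10} = v_{5} + v_{7} + v_{8}  ⇒ sig = (2;(1,1,1))
  P={2,10}:  v_{2} + v_{10} = v_{4} + 2·v_{7} + v_{8} + v_{9}  ⇒ sig = (2;(1,1,1,2))
  P={2,6}:  v_{2} + v_{6} = 2·v_{3} + v_{4} + v_{8}  ⇒ sig = (2;(1,1,2))
  P={2,11}:  v_{2} + v_{11} = 2·v_{3} + v_{4} + v_{7}  ⇒ sig = (2;(1,1,2))
  P={10,11}:  v_{10} + v_{11} = v_{5} + 2·v_{7}  ⇒ sig = (2;(1,2))
  P={1,3,4}:  v_{1} + v_{3} + v_{4} = 0  ⇒ sig = (3;())
  P={1,4,7}:  v_{1} + v_{4} + v_{7} = v_{10}  ⇒ sig = (3;(1))
  P={3,5,7}:  v_{3} + v_{5} + v_{7} = v_{11}  ⇒ sig = (3;(1))
  P={3,5,8}:  v_{3} + v_{5} + v_{8} = v_{6}  ⇒ sig = (3;(1))
  P={8,9,11}:  v_{8} + v_{9} + v_{11} = v_{3}  ⇒ sig = (3;(1))
  P={1,4,6}:  v_{1} + v_{4} + v_{6} = v_{5} + v_{8}  ⇒ sig = (3;(1,1))
  P={1,4,11}:  v_{1} + v_{4} + v_{11} = v_{5} + v_{7}  ⇒ sig = (3;(1,1))
  P={6,9,11}:  v_{6} + v_{9} + v_{11} = 2·v_{3} + v_{5}  ⇒ sig = (3;(1,2))
  P={5,7,8,9}:  v_{5} + v_{7} + v_{8} + v_{9} = 0  ⇒ sig = (4;())
  P={5,8,9,10}:  v_{5} + v_{8} + v_{9} + v_{10} = v_{1} + v_{4}  ⇒ sig = (4;(1,1))
  P={3,4,7,8,9}:  v_{3} + v_{4} + v_{7} + v_{8} + v_{9} = v_{2}  ⇒ sig = (5;(1))

Sorted signature multiset PRS(X):
{ (2;(1)),  (2;(1,1)) ×2,  (2;(1,1,1)) ×2,  (2;(1,1,1,2)),  (2;(1,1,2)) ×2,  (2;(1,2)),  (3;()),  (3;(1)) ×4,  (3;(1,1)) ×2,  (3;(1,2)),  (4;()),  (4;(1,1)),  (5;(1)) }


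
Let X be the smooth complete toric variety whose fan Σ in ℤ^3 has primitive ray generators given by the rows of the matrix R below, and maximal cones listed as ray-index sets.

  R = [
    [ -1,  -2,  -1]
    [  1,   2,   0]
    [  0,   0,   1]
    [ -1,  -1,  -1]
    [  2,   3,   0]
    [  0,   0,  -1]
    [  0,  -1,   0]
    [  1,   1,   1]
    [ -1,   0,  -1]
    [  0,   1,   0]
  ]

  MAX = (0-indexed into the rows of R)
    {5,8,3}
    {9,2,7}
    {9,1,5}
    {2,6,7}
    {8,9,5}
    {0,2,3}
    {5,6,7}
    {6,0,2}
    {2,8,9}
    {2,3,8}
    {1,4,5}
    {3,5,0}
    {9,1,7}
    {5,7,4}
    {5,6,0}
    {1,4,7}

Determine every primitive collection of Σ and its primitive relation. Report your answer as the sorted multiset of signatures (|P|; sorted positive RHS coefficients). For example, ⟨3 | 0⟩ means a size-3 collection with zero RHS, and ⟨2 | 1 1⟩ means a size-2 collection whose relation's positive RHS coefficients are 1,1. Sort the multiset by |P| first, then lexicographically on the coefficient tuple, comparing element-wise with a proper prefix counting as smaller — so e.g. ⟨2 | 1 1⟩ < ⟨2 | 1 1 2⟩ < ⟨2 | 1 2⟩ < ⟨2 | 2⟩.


Minimal non-faces — 23 found among 10 rays, 16 max cones:

  P={2,5}:  v_{2} + v_{5} = 0  →  sig = ⟨2 | 0⟩
  P={3,7}:  v_{3} + v_{7} = 0  →  sig = ⟨2 | 0⟩
  P={6,9}:  v_{6} + v_{9} = 0  →  sig = ⟨2 | 0⟩
  P={0,1}:  v_{0} + v_{1} = v_{5}  →  sig = ⟨2 | 1⟩
  P={0,7}:  v_{0} + v_{7} = v_{6}  →  sig = ⟨2 | 1⟩
  P={0,9}:  v_{0} + v_{9} = v_{3}  →  sig = ⟨2 | 1⟩
  P={3,6}:  v_{3} + v_{6} = v_{0}  →  sig = ⟨2 | 1⟩
  P={3,9}:  v_{3} + v_{9} = v_{8}  →  sig = ⟨2 | 1⟩
  P={6,8}:  v_{6} + v_{8} = v_{3}  →  sig = ⟨2 | 1⟩
  P={7,8}:  v_{7} + v_{8} = v_{9}  →  sig = ⟨2 | 1⟩
  P={1,2}:  v_{1} + v_{2} = v_{7} + v_{9}  →  sig = ⟨2 | 1 1⟩
  P={1,3}:  v_{1} + v_{3} = v_{5} + v_{9}  →  sig = ⟨2 | 1 1⟩
  P={1,6}:  v_{1} + v_{6} = v_{5} + v_{7}  →  sig = ⟨2 | 1 1⟩
  P={2,4}:  v_{2} + v_{4} = v_{1} + v_{7}  →  sig = ⟨2 | 1 1⟩
  P={3,4}:  v_{3} + v_{4} = v_{1} + v_{5}  →  sig = ⟨2 | 1 1⟩
  P={4,8}:  v_{4} + v_{8} = v_{1} + v_{5} + v_{9}  →  sig = ⟨2 | 1 1 1⟩
  P={0,4}:  v_{0} + v_{4} = 2·v_{5} + v_{7}  →  sig = ⟨2 | 1 2⟩
  P={1,8}:  v_{1} + v_{8} = v_{5} + 2·v_{9}  →  sig = ⟨2 | 1 2⟩
  P={0,8}:  v_{0} + v_{8} = 2·v_{3}  →  sig = ⟨2 | 2⟩
  P={4,9}:  v_{4} + v_{9} = 2·v_{1}  →  sig = ⟨2 | 2⟩
  P={4,6}:  v_{4} + v_{6} = 2·v_{5} + 2·v_{7}  →  sig = ⟨2 | 2 2⟩
  P={1,5,7}:  v_{1} + v_{5} + v_{7} = v_{4}  →  sig = ⟨3 | 1⟩
  P={5,7,9}:  v_{5} + v_{7} + v_{9} = v_{1}  →  sig = ⟨3 | 1⟩

so the primitive-relation signature multiset is
[⟨2 | 0⟩, ⟨2 | 0⟩, ⟨2 | 0⟩, ⟨2 | 1⟩, ⟨2 | 1⟩, ⟨2 | 1⟩, ⟨2 | 1⟩, ⟨2 | 1⟩, ⟨2 | 1⟩, ⟨2 | 1⟩, ⟨2 | 1 1⟩, ⟨2 | 1 1⟩, ⟨2 | 1 1⟩, ⟨2 | 1 1⟩, ⟨2 | 1 1⟩, ⟨2 | 1 1 1⟩, ⟨2 | 1 2⟩, ⟨2 | 1 2⟩, ⟨2 | 2⟩, ⟨2 | 2⟩, ⟨2 | 2 2⟩, ⟨3 | 1⟩, ⟨3 | 1⟩]


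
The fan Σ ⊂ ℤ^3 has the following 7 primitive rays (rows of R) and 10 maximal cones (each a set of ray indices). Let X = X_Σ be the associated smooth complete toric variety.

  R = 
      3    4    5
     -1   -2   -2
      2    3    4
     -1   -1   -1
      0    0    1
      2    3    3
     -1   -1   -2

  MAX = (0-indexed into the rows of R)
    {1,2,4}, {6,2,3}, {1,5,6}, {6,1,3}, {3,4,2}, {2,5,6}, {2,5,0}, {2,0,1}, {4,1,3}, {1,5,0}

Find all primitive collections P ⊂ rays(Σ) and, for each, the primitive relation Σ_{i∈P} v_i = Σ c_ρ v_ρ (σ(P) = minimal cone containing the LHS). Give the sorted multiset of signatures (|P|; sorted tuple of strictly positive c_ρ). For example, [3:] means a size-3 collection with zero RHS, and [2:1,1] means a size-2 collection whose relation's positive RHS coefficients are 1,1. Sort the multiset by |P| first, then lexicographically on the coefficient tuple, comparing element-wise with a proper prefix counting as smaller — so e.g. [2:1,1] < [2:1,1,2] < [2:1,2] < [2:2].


Δ(Σ) — 7 vertices, 9 min non-faces:

  • {0,3}:  v_{0} + v_{3} = v_{2}  →  sig = [2:1]
  • {0,6}:  v_{0} + v_{6} = v_{5}  →  sig = [2:1]
  • {4,5}:  v_{4} + v_{5} = v_{2}  →  sig = [2:1]
  • {4,6}:  v_{4} + v_{6} = v_{3}  →  sig = [2:1]
  • {3,5}:  v_{3} + v_{5} = v_{2} + v_{6}  →  sig = [2:1,1]
  • {0,4}:  v_{0} + v_{4} = v_{1} + 2·v_{2}  →  sig = [2:1,2]
  • {1,2,6}:  v_{1} + v_{2} + v_{6} = 0  →  sig = [3:]
  • {1,2,3}:  v_{1} + v_{2} + v_{3} = v_{4}  →  sig = [3:1]
  • {1,2,5}:  v_{1} + v_{2} + v_{5} = v_{0}  →  sig = [3:1]

so the primitive-relation signature multiset is
{ [2:1] ×4,  [2:1,1],  [2:1,2],  [3:],  [3:1] ×2 }
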